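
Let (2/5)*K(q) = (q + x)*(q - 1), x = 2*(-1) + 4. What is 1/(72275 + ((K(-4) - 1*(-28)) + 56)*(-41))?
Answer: 1/67806 ≈ 1.4748e-5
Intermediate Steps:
x = 2 (x = -2 + 4 = 2)
K(q) = 5*(-1 + q)*(2 + q)/2 (K(q) = 5*((q + 2)*(q - 1))/2 = 5*((2 + q)*(-1 + q))/2 = 5*((-1 + q)*(2 + q))/2 = 5*(-1 + q)*(2 + q)/2)
1/(72275 + ((K(-4) - 1*(-28)) + 56)*(-41)) = 1/(72275 + (((-5 + (5/2)*(-4) + (5/2)*(-4)²) - 1*(-28)) + 56)*(-41)) = 1/(72275 + (((-5 - 10 + (5/2)*16) + 28) + 56)*(-41)) = 1/(72275 + (((-5 - 10 + 40) + 28) + 56)*(-41)) = 1/(72275 + ((25 + 28) + 56)*(-41)) = 1/(72275 + (53 + 56)*(-41)) = 1/(72275 + 109*(-41)) = 1/(72275 - 4469) = 1/67806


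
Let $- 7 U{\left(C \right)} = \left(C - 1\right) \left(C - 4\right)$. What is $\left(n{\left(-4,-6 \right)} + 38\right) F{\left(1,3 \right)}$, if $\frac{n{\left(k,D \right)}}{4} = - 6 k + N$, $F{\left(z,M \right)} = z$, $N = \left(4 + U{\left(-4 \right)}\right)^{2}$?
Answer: $\frac{7142}{49} \approx 145.76$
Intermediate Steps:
$U{\left(C \right)} = - \frac{\left(-1 + C\right) \left(-4 + C\right)}{7}$ ($U{\left(C \right)} = - \frac{\left(C - 1\right) \left(C - 4\right)}{7} = - \frac{\left(-1 + C\right) \left(-4 + C\right)}{7}$)
$N = \frac{144}{49}$ ($N = \left(4 - \left(\frac{24}{7} + \frac{16}{7}\right)\right)^{2} = \left(4 - \frac{40}{7}\right)^{2} = \left(- \frac{12}{7}\right)^{2} = \frac{144}{49} \approx 2.9388$)
$n{\left(k,D \right)} = \frac{576}{49} - 24 k$ ($n{\left(k,D \right)} = 4 \left(- 6 k + \frac{144}{49}\right) = 4 \left(\frac{144}{49} - 6 k\right) = \frac{576}{49} - 24 k$)
$\left(n{\left(-4,-6 \right)} + 38\right) F{\left(1,3 \right)} = \left(\left(\frac{576}{49} - -96\right) + 38\right) 1 = \left(\left(\frac{576}{49} + 96\right) + 38\right) 1 = \left(\frac{5280}{49} + 38\right) 1 = \frac{7142}{49} \cdot 1 = \frac{7142}{49}$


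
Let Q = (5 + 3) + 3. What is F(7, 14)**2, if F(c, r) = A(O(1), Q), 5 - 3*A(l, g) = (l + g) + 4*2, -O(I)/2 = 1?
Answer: 16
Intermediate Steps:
Q = 11 (Q = 8 + 3 = 11)
O(I) = -2 (O(I) = -2*1 = -2)
A(l, g) = -1 - g/3 - l/3 (A(l, g) = 5/3 - ((l + g) + 4*2)/3 = 5/3 - ((g + l) + 8)/3 = 5/3 - (8 + g + l)/3 = 5/3 + (-8/3 - g/3 - l/3) = -1 - g/3 - l/3)
F(c, r) = -4 (F(c, r) = -1 - 1/3*11 - 1/3*(-2) = -1 - 11/3 + 2/3 = -4)
F(7, 14)**2 = (-4)**2 = 16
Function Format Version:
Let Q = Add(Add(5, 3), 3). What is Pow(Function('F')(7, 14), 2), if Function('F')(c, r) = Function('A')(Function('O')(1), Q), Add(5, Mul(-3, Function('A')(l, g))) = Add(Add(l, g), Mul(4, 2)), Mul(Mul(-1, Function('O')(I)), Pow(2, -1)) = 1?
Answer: 16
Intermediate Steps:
Q = 11 (Q = Add(8, 3) = 11)
Function('O')(I) = -2 (Function('O')(I) = Mul(-2, 1) = -2)
Function('A')(l, g) = Add(-1, Mul(Rational(-1, 3), g), Mul(Rational(-1, 3), l)) (Function('A')(l, g) = Add(Rational(5, 3), Mul(Rational(-1, 3), Add(Add(l, g), Mul(4, 2)))) = Add(Rational(5, 3), Mul(Rational(-1, 3), Add(Add(g, l), 8))) = Add(Rational(5, 3), Mul(Rational(-1, 3), Add(8, g, l))) = Add(Rational(5, 3), Add(Rational(-8, 3), Mul(Rational(-1, 3), g), Mul(Rational(-1, 3), l))) = Add(-1, Mul(Rational(-1, 3), g), Mul(Rational(-1, 3), l)))
Function('F')(c, r) = -4 (Function('F')(c, r) = Add(-1, Mul(Rational(-1, 3), 11), Mul(Rational(-1, 3), -2)) = Add(-1, Rational(-11, 3), Rational(2, 3)) = -4)
Pow(Function('F')(7, 14), 2) = Pow(-4, 2) = 16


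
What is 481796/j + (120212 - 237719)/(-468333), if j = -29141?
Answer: -10581747361/649890093 ≈ -16.282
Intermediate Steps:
481796/j + (120212 - 237719)/(-468333) = 481796/(-29141) + (120212 - 237719)/(-468333) = 481796*(-1/29141) - 117507*(-1/468333) = -68828/4163 + 39169/156111 = -10581747361/649890093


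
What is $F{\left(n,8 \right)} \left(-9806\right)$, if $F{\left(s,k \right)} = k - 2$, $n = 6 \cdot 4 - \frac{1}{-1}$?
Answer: $-58836$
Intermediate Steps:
$n = 25$ ($n = 24 - -1 = 24 + 1 = 25$)
$F{\left(s,k \right)} = -2 + k$ ($F{\left(s,k \right)} = k - 2 = -2 + k$)
$F{\left(n,8 \right)} \left(-9806\right) = \left(-2 + 8\right) \left(-9806\right) = 6 \left(-9806\right) = -58836$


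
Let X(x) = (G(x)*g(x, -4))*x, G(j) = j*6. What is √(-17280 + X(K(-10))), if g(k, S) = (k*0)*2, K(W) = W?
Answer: 24*I*√30 ≈ 131.45*I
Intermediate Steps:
g(k, S) = 0 (g(k, S) = 0*2 = 0)
G(j) = 6*j
X(x) = 0 (X(x) = ((6*x)*0)*x = 0*x = 0)
√(-17280 + X(K(-10))) = √(-17280 + 0) = √(-17280) = 24*I*√30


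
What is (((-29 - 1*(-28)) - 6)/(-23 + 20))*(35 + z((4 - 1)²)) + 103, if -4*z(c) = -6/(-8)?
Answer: 8843/48 ≈ 184.23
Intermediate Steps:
z(c) = -3/16 (z(c) = -(-3)/(2*(-8)) = -(-3)*(-1)/(2*8) = -¼*¾ = -3/16)
(((-29 - 1*(-28)) - 6)/(-23 + 20))*(35 + z((4 - 1)²)) + 103 = (((-29 - 1*(-28)) - 6)/(-23 + 20))*(35 - 3/16) + 103 = (((-29 + 28) - 6)/(-3))*(557/16) + 103 = ((-1 - 6)*(-⅓))*(557/16) + 103 = -7*(-⅓)*(557/16) + 103 = (7/3)*(557/16) + 103 = 3899/48 + 103 = 8843/48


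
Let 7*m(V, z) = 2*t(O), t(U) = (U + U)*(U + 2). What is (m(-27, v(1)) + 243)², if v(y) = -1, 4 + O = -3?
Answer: 69169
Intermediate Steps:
O = -7 (O = -4 - 3 = -7)
t(U) = 2*U*(2 + U) (t(U) = (2*U)*(2 + U) = 2*U*(2 + U))
m(V, z) = 20 (m(V, z) = (2*(2*(-7)*(2 - 7)))/7 = (2*(2*(-7)*(-5)))/7 = (2*70)/7 = (⅐)*140 = 20)
(m(-27, v(1)) + 243)² = (20 + 243)² = 263² = 69169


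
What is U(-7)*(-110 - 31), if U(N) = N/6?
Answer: 329/2 ≈ 164.50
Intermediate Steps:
U(N) = N/6 (U(N) = N*(⅙) = N/6)
U(-7)*(-110 - 31) = ((⅙)*(-7))*(-110 - 31) = -7/6*(-141) = 329/2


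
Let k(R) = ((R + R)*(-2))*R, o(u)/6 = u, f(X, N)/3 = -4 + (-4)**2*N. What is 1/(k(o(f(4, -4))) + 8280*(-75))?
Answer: -1/6613704 ≈ -1.5120e-7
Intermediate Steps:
f(X, N) = -12 + 48*N (f(X, N) = 3*(-4 + (-4)**2*N) = 3*(-4 + 16*N) = -12 + 48*N)
o(u) = 6*u
k(R) = -4*R**2 (k(R) = ((2*R)*(-2))*R = (-4*R)*R = -4*R**2)
1/(k(o(f(4, -4))) + 8280*(-75)) = 1/(-4*36*(-12 + 48*(-4))**2 + 8280*(-75)) = 1/(-4*36*(-12 - 192)**2 - 621000) = 1/(-4*(6*(-204))**2 - 621000) = 1/(-4*(-1224)**2 - 621000) = 1/(-4*1498176 - 621000) = 1/(-5992704 - 621000) = 1/(-6613704) = -1/6613704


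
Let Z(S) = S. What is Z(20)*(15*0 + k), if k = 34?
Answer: 680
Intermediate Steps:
Z(20)*(15*0 + k) = 20*(15*0 + 34) = 20*(0 + 34) = 20*34 = 680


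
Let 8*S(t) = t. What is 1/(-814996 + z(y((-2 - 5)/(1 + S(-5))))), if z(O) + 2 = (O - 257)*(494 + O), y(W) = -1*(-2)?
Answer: -1/941478 ≈ -1.0622e-6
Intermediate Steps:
S(t) = t/8
y(W) = 2
z(O) = -2 + (-257 + O)*(494 + O) (z(O) = -2 + (O - 257)*(494 + O) = -2 + (-257 + O)*(494 + O))
1/(-814996 + z(y((-2 - 5)/(1 + S(-5))))) = 1/(-814996 + (-126960 + 2² + 237*2)) = 1/(-814996 + (-126960 + 4 + 474)) = 1/(-814996 - 126482) = 1/(-941478) = -1/941478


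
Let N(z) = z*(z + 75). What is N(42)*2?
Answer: 9828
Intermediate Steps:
N(z) = z*(75 + z)
N(42)*2 = (42*(75 + 42))*2 = (42*117)*2 = 4914*2 = 9828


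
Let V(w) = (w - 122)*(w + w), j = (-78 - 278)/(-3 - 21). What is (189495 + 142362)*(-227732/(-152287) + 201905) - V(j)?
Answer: 183669325221202091/2741166 ≈ 6.7004e+10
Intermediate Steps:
j = 89/6 (j = -356/(-24) = -356*(-1/24) = 89/6 ≈ 14.833)
V(w) = 2*w*(-122 + w) (V(w) = (-122 + w)*(2*w) = 2*w*(-122 + w))
(189495 + 142362)*(-227732/(-152287) + 201905) - V(j) = (189495 + 142362)*(-227732/(-152287) + 201905) - 2*89*(-122 + 89/6)/6 = 331857*(-227732*(-1/152287) + 201905) - 2*89*(-643)/(6*6) = 331857*(227732/152287 + 201905) - 1*(-57227/18) = 331857*(30747734467/152287) + 57227/18 = 10203850917015219/152287 + 57227/18 = 183669325221202091/2741166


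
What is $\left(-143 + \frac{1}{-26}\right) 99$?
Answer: $- \frac{368181}{26} \approx -14161.0$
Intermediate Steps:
$\left(-143 + \frac{1}{-26}\right) 99 = \left(-143 - \frac{1}{26}\right) 99 = \left(- \frac{3719}{26}\right) 99 = - \frac{368181}{26}$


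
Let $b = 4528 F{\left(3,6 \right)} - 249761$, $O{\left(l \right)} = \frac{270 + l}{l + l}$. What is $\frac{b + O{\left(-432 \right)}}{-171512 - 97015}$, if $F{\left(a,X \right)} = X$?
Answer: $\frac{3561485}{4296432} \approx 0.82894$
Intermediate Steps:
$O{\left(l \right)} = \frac{270 + l}{2 l}$
$b = -222593$ ($b = 4528 \cdot 6 - 249761 = 27168 - 249761 = -222593$)
$\frac{b + O{\left(-432 \right)}}{-171512 - 97015} = \frac{-222593 + \frac{270 - 432}{2 \left(-432\right)}}{-171512 - 97015} = \frac{-222593 + \frac{1}{2} \left(- \frac{1}{432}\right) \left(-162\right)}{-171512 - 97015} = \frac{-222593 + \frac{3}{16}}{-171512 - 97015} = - \frac{3561485}{16 \left(-268527\right)} = \left(- \frac{3561485}{16}\right) \left(- \frac{1}{268527}\right) = \frac{3561485}{4296432}$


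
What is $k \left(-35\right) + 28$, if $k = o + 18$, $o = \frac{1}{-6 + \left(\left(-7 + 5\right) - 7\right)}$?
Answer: $- \frac{1799}{3} \approx -599.67$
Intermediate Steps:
$o = - \frac{1}{15}$ ($o = \frac{1}{-6 - 9} = \frac{1}{-15} = - \frac{1}{15} \approx -0.066667$)
$k = \frac{269}{15}$ ($k = - \frac{1}{15} + 18 = \frac{269}{15} \approx 17.933$)
$k \left(-35\right) + 28 = \frac{269}{15} \left(-35\right) + 28 = - \frac{1883}{3} + 28 = - \frac{1799}{3}$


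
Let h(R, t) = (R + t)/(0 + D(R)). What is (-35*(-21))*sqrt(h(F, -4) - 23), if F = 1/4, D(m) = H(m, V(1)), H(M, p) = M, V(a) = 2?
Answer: 735*I*sqrt(38) ≈ 4530.8*I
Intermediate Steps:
D(m) = m
F = 1/4 ≈ 0.25000
h(R, t) = (R + t)/R (h(R, t) = (R + t)/(0 + R) = (R + t)/R)
(-35*(-21))*sqrt(h(F, -4) - 23) = (-35*(-21))*sqrt((1/4 - 4)/(1/4) - 23) = 735*sqrt(4*(-15/4) - 23) = 735*sqrt(-15 - 23) = 735*sqrt(-38) = 735*(I*sqrt(38)) = 735*I*sqrt(38)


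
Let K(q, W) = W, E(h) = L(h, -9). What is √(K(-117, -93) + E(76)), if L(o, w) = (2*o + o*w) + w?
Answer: I*√634 ≈ 25.179*I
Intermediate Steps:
L(o, w) = w + 2*o + o*w
E(h) = -9 - 7*h (E(h) = -9 + 2*h + h*(-9) = -9 + 2*h - 9*h = -9 - 7*h)
√(K(-117, -93) + E(76)) = √(-93 + (-9 - 7*76)) = √(-93 + (-9 - 532)) = √(-93 - 541) = √(-634) = I*√634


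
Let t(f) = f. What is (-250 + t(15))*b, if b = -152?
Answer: 35720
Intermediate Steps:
(-250 + t(15))*b = (-250 + 15)*(-152) = -235*(-152) = 35720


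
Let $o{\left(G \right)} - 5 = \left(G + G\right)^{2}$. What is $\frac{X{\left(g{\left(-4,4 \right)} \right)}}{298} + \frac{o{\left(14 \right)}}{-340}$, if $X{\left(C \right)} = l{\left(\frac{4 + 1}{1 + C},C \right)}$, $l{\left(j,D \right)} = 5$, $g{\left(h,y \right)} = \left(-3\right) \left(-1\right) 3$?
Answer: $- \frac{116711}{50660} \approx -2.3038$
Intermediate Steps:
$g{\left(h,y \right)} = 9$ ($g{\left(h,y \right)} = 3 \cdot 3 = 9$)
$o{\left(G \right)} = 5 + 4 G^{2}$ ($o{\left(G \right)} = 5 + \left(G + G\right)^{2} = 5 + \left(2 G\right)^{2} = 5 + 4 G^{2}$)
$X{\left(C \right)} = 5$
$\frac{X{\left(g{\left(-4,4 \right)} \right)}}{298} + \frac{o{\left(14 \right)}}{-340} = \frac{5}{298} + \frac{5 + 4 \cdot 14^{2}}{-340} = 5 \cdot \frac{1}{298} + \left(5 + 4 \cdot 196\right) \left(- \frac{1}{340}\right) = \frac{5}{298} + \left(5 + 784\right) \left(- \frac{1}{340}\right) = \frac{5}{298} + 789 \left(- \frac{1}{340}\right) = \frac{5}{298} - \frac{789}{340} = - \frac{116711}{50660}$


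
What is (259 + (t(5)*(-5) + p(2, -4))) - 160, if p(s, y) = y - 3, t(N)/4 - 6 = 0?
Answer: -28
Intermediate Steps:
t(N) = 24 (t(N) = 24 + 4*0 = 24 + 0 = 24)
p(s, y) = -3 + y
(259 + (t(5)*(-5) + p(2, -4))) - 160 = (259 + (24*(-5) + (-3 - 4))) - 160 = (259 + (-120 - 7)) - 160 = (259 - 127) - 160 = 132 - 160 = -28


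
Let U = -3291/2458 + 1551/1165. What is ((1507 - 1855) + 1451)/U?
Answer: -3158517710/21657 ≈ -1.4584e+5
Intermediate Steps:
U = -21657/2863570 (U = -3291*1/2458 + 1551*(1/1165) = -3291/2458 + 1551/1165 = -21657/2863570 ≈ -0.0075629)
((1507 - 1855) + 1451)/U = ((1507 - 1855) + 1451)/(-21657/2863570) = (-348 + 1451)*(-2863570/21657) = 1103*(-2863570/21657) = -3158517710/21657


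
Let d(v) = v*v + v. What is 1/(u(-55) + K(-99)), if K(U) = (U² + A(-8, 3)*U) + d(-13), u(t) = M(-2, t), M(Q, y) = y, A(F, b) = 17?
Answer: 1/8219 ≈ 0.00012167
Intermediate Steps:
u(t) = t
d(v) = v + v² (d(v) = v² + v = v + v²)
K(U) = 156 + U² + 17*U (K(U) = (U² + 17*U) - 13*(1 - 13) = (U² + 17*U) - 13*(-12) = (U² + 17*U) + 156 = 156 + U² + 17*U)
1/(u(-55) + K(-99)) = 1/(-55 + (156 + (-99)² + 17*(-99))) = 1/(-55 + (156 + 9801 - 1683)) = 1/(-55 + 8274) = 1/8219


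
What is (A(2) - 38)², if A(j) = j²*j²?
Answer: 484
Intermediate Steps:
A(j) = j⁴
(A(2) - 38)² = (2⁴ - 38)² = (16 - 38)² = (-22)² = 484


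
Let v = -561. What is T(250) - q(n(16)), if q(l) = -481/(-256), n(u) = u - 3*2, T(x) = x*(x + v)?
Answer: -19904481/256 ≈ -77752.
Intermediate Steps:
T(x) = x*(-561 + x) (T(x) = x*(x - 561) = x*(-561 + x))
n(u) = -6 + u (n(u) = u - 6 = -6 + u)
q(l) = 481/256 (q(l) = -481*(-1/256) = 481/256)
T(250) - q(n(16)) = 250*(-561 + 250) - 1*481/256 = 250*(-311) - 481/256 = -77750 - 481/256 = -19904481/256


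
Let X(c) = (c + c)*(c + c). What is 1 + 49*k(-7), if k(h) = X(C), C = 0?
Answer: 1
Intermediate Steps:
X(c) = 4*c**2 (X(c) = (2*c)*(2*c) = 4*c**2)
k(h) = 0 (k(h) = 4*0**2 = 4*0 = 0)
1 + 49*k(-7) = 1 + 49*0 = 1 + 0 = 1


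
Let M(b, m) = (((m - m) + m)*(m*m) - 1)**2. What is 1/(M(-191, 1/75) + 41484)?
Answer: 177978515625/7383438719859376 ≈ 2.4105e-5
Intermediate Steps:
M(b, m) = (-1 + m**3)**2 (M(b, m) = ((0 + m)*m**2 - 1)**2 = (m*m**2 - 1)**2 = (m**3 - 1)**2 = (-1 + m**3)**2)
1/(M(-191, 1/75) + 41484) = 1/((-1 + (1/75)**3)**2 + 41484) = 1/((-1 + 1/421875)**2 + 41484) = 1/((-421874/421875)**2 + 41484) = 1/(177977671876/177978515625 + 41484) = 1/(7383438719859376/177978515625) = 177978515625/7383438719859376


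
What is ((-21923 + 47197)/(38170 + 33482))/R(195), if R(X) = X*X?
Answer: 12637/1362283650 ≈ 9.2763e-6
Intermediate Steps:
R(X) = X**2
((-21923 + 47197)/(38170 + 33482))/R(195) = ((-21923 + 47197)/(38170 + 33482))/(195**2) = (25274/71652)/38025 = (25274*(1/71652))*(1/38025) = (12637/35826)*(1/38025) = 12637/1362283650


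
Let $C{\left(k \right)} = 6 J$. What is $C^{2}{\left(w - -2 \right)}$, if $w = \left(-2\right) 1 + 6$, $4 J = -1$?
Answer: $\frac{9}{4} \approx 2.25$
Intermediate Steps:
$J = - \frac{1}{4}$ ($J = \frac{1}{4} \left(-1\right) = - \frac{1}{4} \approx -0.25$)
$w = 4$ ($w = -2 + 6 = 4$)
$C{\left(k \right)} = - \frac{3}{2}$ ($C{\left(k \right)} = 6 \left(- \frac{1}{4}\right) = - \frac{3}{2}$)
$C^{2}{\left(w - -2 \right)} = \left(- \frac{3}{2}\right)^{2} = \frac{9}{4}$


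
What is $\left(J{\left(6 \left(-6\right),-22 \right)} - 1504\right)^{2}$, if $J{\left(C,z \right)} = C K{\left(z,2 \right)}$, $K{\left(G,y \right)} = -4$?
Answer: $1849600$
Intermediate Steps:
$J{\left(C,z \right)} = - 4 C$ ($J{\left(C,z \right)} = C \left(-4\right) = - 4 C$)
$\left(J{\left(6 \left(-6\right),-22 \right)} - 1504\right)^{2} = \left(- 4 \cdot 6 \left(-6\right) - 1504\right)^{2} = \left(\left(-4\right) \left(-36\right) - 1504\right)^{2} = \left(144 - 1504\right)^{2} = \left(-1360\right)^{2} = 1849600$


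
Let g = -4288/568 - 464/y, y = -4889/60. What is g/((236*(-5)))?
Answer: 160966/102400105 ≈ 0.0015719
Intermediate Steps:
y = -4889/60 (y = -4889*1/60 = -4889/60 ≈ -81.483)
g = -643864/347119 (g = -4288/568 - 464/(-4889/60) = -4288*1/568 - 464*(-60/4889) = -536/71 + 27840/4889 = -643864/347119 ≈ -1.8549)
g/((236*(-5))) = -643864/(347119*(236*(-5))) = -643864/347119/(-1180) = -643864/347119*(-1/1180) = 160966/102400105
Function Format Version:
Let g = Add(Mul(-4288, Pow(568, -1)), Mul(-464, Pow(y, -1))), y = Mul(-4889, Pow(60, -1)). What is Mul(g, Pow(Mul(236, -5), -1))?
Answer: Rational(160966, 102400105) ≈ 0.0015719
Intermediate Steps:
y = Rational(-4889, 60) (y = Mul(-4889, Rational(1, 60)) = Rational(-4889, 60) ≈ -81.483)
g = Rational(-643864, 347119) (g = Add(Mul(-4288, Pow(568, -1)), Mul(-464, Pow(Rational(-4889, 60), -1))) = Add(Mul(-4288, Rational(1, 568)), Mul(-464, Rational(-60, 4889))) = Add(Rational(-536, 71), Rational(27840, 4889)) = Rational(-643864, 347119) ≈ -1.8549)
Mul(g, Pow(Mul(236, -5), -1)) = Mul(Rational(-643864, 347119), Pow(Mul(236, -5), -1)) = Mul(Rational(-643864, 347119), Pow(-1180, -1)) = Mul(Rational(-643864, 347119), Rational(-1, 1180)) = Rational(160966, 102400105)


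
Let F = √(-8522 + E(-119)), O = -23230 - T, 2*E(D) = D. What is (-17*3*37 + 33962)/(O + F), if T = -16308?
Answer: -444046300/95845331 - 96225*I*√3814/95845331 ≈ -4.6329 - 0.062002*I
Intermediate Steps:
E(D) = D/2
O = -6922 (O = -23230 - 1*(-16308) = -23230 + 16308 = -6922)
F = 3*I*√3814/2 (F = √(-8522 + (½)*(-119)) = √(-8522 - 119/2) = √(-17163/2) = 3*I*√3814/2 ≈ 92.636*I)
(-17*3*37 + 33962)/(O + F) = (-17*3*37 + 33962)/(-6922 + 3*I*√3814/2) = (-51*37 + 33962)/(-6922 + 3*I*√3814/2) = (-1887 + 33962)/(-6922 + 3*I*√3814/2) = 32075/(-6922 + 3*I*√3814/2)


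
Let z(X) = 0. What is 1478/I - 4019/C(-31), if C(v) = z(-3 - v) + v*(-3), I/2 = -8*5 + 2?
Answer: -221449/3534 ≈ -62.662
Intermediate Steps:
I = -76 (I = 2*(-8*5 + 2) = 2*(-40 + 2) = 2*(-38) = -76)
C(v) = -3*v (C(v) = 0 + v*(-3) = 0 - 3*v = -3*v)
1478/I - 4019/C(-31) = 1478/(-76) - 4019/((-3*(-31))) = 1478*(-1/76) - 4019/93 = -739/38 - 4019*1/93 = -739/38 - 4019/93 = -221449/3534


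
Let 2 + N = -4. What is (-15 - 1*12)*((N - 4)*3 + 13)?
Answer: 459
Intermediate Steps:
N = -6 (N = -2 - 4 = -6)
(-15 - 1*12)*((N - 4)*3 + 13) = (-15 - 1*12)*((-6 - 4)*3 + 13) = (-15 - 12)*(-10*3 + 13) = -27*(-30 + 13) = -27*(-17) = 459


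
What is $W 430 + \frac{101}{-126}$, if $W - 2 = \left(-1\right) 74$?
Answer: $- \frac{3901061}{126} \approx -30961.0$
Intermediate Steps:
$W = -72$ ($W = 2 - 74 = -72$)
$W 430 + \frac{101}{-126} = \left(-72\right) 430 + \frac{101}{-126} = -30960 + 101 \left(- \frac{1}{126}\right) = -30960 - \frac{101}{126} = - \frac{3901061}{126}$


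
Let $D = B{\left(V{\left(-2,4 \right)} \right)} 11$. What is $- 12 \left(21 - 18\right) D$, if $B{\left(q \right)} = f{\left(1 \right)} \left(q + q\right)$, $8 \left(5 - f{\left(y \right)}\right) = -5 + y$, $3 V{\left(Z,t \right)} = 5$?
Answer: $-7260$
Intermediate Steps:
$V{\left(Z,t \right)} = \frac{5}{3}$ ($V{\left(Z,t \right)} = \frac{1}{3} \cdot 5 = \frac{5}{3}$)
$f{\left(y \right)} = \frac{45}{8} - \frac{y}{8}$ ($f{\left(y \right)} = 5 - \frac{-5 + y}{8} = 5 - \left(- \frac{5}{8} + \frac{y}{8}\right) = \frac{45}{8} - \frac{y}{8}$)
$B{\left(q \right)} = 11 q$ ($B{\left(q \right)} = \left(\frac{45}{8} - \frac{1}{8}\right) \left(q + q\right) = \left(\frac{45}{8} - \frac{1}{8}\right) 2 q = \frac{11 \cdot 2 q}{2} = 11 q$)
$D = \frac{605}{3}$ ($D = 11 \cdot \frac{5}{3} \cdot 11 = \frac{55}{3} \cdot 11 = \frac{605}{3} \approx 201.67$)
$- 12 \left(21 - 18\right) D = - \frac{12 \left(21 - 18\right) 605}{3} = - \frac{12 \cdot 3 \cdot 605}{3} = - \frac{36 \cdot 605}{3} = \left(-1\right) 7260 = -7260$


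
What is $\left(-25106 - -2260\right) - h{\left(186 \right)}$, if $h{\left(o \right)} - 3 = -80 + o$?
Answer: $-22955$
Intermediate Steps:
$h{\left(o \right)} = -77 + o$ ($h{\left(o \right)} = 3 + \left(-80 + o\right) = -77 + o$)
$\left(-25106 - -2260\right) - h{\left(186 \right)} = \left(-25106 - -2260\right) - \left(-77 + 186\right) = \left(-25106 + 2260\right) - 109 = -22846 - 109 = -22955$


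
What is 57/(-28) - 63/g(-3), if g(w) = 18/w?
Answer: 237/28 ≈ 8.4643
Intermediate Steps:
57/(-28) - 63/g(-3) = 57/(-28) - 63/(18/(-3)) = 57*(-1/28) - 63/(18*(-⅓)) = -57/28 - 63/(-6) = -57/28 - 63*(-⅙) = -57/28 + 21/2 = 237/28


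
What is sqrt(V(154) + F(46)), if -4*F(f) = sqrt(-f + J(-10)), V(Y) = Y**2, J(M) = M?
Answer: sqrt(94864 - 2*I*sqrt(14))/2 ≈ 154.0 - 0.0060741*I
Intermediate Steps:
F(f) = -sqrt(-10 - f)/4 (F(f) = -sqrt(-f - 10)/4 = -sqrt(-10 - f)/4)
sqrt(V(154) + F(46)) = sqrt(154**2 - sqrt(-10 - 1*46)/4) = sqrt(23716 - sqrt(-10 - 46)/4) = sqrt(23716 - I*sqrt(14)/2)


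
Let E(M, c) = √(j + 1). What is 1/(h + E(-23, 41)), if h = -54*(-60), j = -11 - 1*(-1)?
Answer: 360/1166401 - I/3499203 ≈ 0.00030864 - 2.8578e-7*I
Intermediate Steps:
j = -10 (j = -11 + 1 = -10)
E(M, c) = 3*I (E(M, c) = √(-10 + 1) = √(-9) = 3*I)
h = 3240
1/(h + E(-23, 41)) = 1/(3240 + 3*I) = (3240 - 3*I)/10497609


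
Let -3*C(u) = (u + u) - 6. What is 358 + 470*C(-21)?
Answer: 7878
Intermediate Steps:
C(u) = 2 - 2*u/3 (C(u) = -((u + u) - 6)/3 = -(2*u - 6)/3 = -(-6 + 2*u)/3 = 2 - 2*u/3)
358 + 470*C(-21) = 358 + 470*(2 - ⅔*(-21)) = 358 + 470*(2 + 14) = 358 + 470*16 = 358 + 7520 = 7878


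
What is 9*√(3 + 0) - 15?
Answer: -15 + 9*√3 ≈ 0.58846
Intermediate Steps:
9*√(3 + 0) - 15 = 9*√3 - 15 = -15 + 9*√3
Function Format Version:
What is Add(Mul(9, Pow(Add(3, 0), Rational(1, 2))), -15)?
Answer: Add(-15, Mul(9, Pow(3, Rational(1, 2)))) ≈ 0.58846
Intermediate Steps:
Add(Mul(9, Pow(Add(3, 0), Rational(1, 2))), -15) = Add(Mul(9, Pow(3, Rational(1, 2))), -15) = Add(-15, Mul(9, Pow(3, Rational(1, 2))))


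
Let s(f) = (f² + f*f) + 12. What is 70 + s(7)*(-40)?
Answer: -4330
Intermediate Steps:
s(f) = 12 + 2*f² (s(f) = (f² + f²) + 12 = 2*f² + 12 = 12 + 2*f²)
70 + s(7)*(-40) = 70 + (12 + 2*7²)*(-40) = 70 + (12 + 2*49)*(-40) = 70 + (12 + 98)*(-40) = 70 + 110*(-40) = 70 - 4400 = -4330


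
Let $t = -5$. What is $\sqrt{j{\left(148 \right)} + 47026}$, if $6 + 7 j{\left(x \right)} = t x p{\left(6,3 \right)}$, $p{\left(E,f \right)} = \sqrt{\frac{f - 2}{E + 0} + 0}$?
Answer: $\frac{\sqrt{20738088 - 7770 \sqrt{6}}}{21} \approx 216.75$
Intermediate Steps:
$p{\left(E,f \right)} = \sqrt{\frac{-2 + f}{E}}$ ($p{\left(E,f \right)} = \sqrt{\frac{-2 + f}{E} + 0} = \sqrt{\frac{-2 + f}{E}}$)
$j{\left(x \right)} = - \frac{6}{7} - \frac{5 x \sqrt{6}}{42}$ ($j{\left(x \right)} = - \frac{6}{7} + \frac{- 5 x \sqrt{\frac{-2 + 3}{6}}}{7} = - \frac{6}{7} + \frac{- 5 x \sqrt{\frac{1}{6} \cdot 1}}{7} = - \frac{6}{7} + \frac{- 5 x \sqrt{\frac{1}{6}}}{7} = - \frac{6}{7} + \frac{- 5 x \frac{\sqrt{6}}{6}}{7} = - \frac{6}{7} + \frac{\left(- \frac{5}{6}\right) x \sqrt{6}}{7} = - \frac{6}{7} - \frac{5 x \sqrt{6}}{42}$)
$\sqrt{j{\left(148 \right)} + 47026} = \sqrt{\left(- \frac{6}{7} - \frac{370 \sqrt{6}}{21}\right) + 47026} = \sqrt{\frac{329176}{7} - \frac{370 \sqrt{6}}{21}}$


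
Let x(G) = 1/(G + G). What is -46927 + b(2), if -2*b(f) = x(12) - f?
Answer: -2252449/48 ≈ -46926.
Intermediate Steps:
x(G) = 1/(2*G)
b(f) = -1/48 + f/2 (b(f) = -((1/2)/12 - f)/2 = -((1/2)*(1/12) - f)/2 = -(1/24 - f)/2 = -1/48 + f/2)
-46927 + b(2) = -46927 + (-1/48 + (1/2)*2) = -46927 + (-1/48 + 1) = -46927 + 47/48 = -2252449/48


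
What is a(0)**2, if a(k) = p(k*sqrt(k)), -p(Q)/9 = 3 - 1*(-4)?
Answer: 3969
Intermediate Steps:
p(Q) = -63 (p(Q) = -9*(3 - 1*(-4)) = -9*(3 + 4) = -9*7 = -63)
a(k) = -63
a(0)**2 = (-63)**2 = 3969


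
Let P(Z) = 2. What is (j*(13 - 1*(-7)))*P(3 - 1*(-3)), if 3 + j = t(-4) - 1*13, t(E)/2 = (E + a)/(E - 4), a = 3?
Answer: -630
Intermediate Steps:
t(E) = 2*(3 + E)/(-4 + E) (t(E) = 2*((E + 3)/(E - 4)) = 2*((3 + E)/(-4 + E)) = 2*(3 + E)/(-4 + E))
j = -63/4 (j = -3 + (2*(3 - 4)/(-4 - 4) - 1*13) = -3 + (2*(-1)/(-8) - 13) = -3 + (2*(-⅛)*(-1) - 13) = -3 + (¼ - 13) = -3 - 51/4 = -63/4 ≈ -15.750)
(j*(13 - 1*(-7)))*P(3 - 1*(-3)) = -63*(13 - 1*(-7))/4*2 = -63*(13 + 7)/4*2 = -63/4*20*2 = -315*2 = -630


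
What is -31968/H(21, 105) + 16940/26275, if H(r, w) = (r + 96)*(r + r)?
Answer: -2802652/478205 ≈ -5.8608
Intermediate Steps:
H(r, w) = 2*r*(96 + r) (H(r, w) = (96 + r)*(2*r) = 2*r*(96 + r))
-31968/H(21, 105) + 16940/26275 = -31968*1/(42*(96 + 21)) + 16940/26275 = -31968/(2*21*117) + 16940*(1/26275) = -31968/4914 + 3388/5255 = -31968*1/4914 + 3388/5255 = -592/91 + 3388/5255 = -2802652/478205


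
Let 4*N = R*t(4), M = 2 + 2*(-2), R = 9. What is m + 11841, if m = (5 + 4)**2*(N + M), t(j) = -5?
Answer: 43071/4 ≈ 10768.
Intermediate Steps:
M = -2 (M = 2 - 4 = -2)
N = -45/4 (N = (9*(-5))/4 = (1/4)*(-45) = -45/4 ≈ -11.250)
m = -4293/4 (m = (5 + 4)**2*(-45/4 - 2) = 9**2*(-53/4) = 81*(-53/4) = -4293/4 ≈ -1073.3)
m + 11841 = -4293/4 + 11841 = 43071/4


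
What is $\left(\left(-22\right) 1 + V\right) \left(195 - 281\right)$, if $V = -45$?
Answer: $5762$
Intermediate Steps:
$\left(\left(-22\right) 1 + V\right) \left(195 - 281\right) = \left(\left(-22\right) 1 - 45\right) \left(195 - 281\right) = \left(-22 - 45\right) \left(-86\right) = \left(-67\right) \left(-86\right) = 5762$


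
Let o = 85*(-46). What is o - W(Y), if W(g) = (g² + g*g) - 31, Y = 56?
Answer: -10151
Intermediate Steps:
o = -3910
W(g) = -31 + 2*g² (W(g) = (g² + g²) - 31 = 2*g² - 31 = -31 + 2*g²)
o - W(Y) = -3910 - (-31 + 2*56²) = -3910 - (-31 + 2*3136) = -3910 - (-31 + 6272) = -3910 - 1*6241 = -3910 - 6241 = -10151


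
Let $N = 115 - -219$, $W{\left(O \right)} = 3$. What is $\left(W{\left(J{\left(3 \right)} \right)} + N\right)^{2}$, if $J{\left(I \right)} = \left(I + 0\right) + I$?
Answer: $113569$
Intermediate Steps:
$J{\left(I \right)} = 2 I$ ($J{\left(I \right)} = I + I = 2 I$)
$N = 334$ ($N = 115 + 219 = 334$)
$\left(W{\left(J{\left(3 \right)} \right)} + N\right)^{2} = \left(3 + 334\right)^{2} = 337^{2} = 113569$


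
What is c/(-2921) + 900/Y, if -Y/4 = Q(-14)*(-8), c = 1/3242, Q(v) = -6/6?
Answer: -1065361729/37879528 ≈ -28.125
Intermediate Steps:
Q(v) = -1 (Q(v) = -6*1/6 = -1)
c = 1/3242 ≈ 0.00030845
Y = -32 (Y = -(-4)*(-8) = -4*8 = -32)
c/(-2921) + 900/Y = (1/3242)/(-2921) + 900/(-32) = (1/3242)*(-1/2921) + 900*(-1/32) = -1/9469882 - 225/8 = -1065361729/37879528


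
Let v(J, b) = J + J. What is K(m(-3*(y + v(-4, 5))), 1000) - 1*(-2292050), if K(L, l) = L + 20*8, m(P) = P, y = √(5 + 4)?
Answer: 2292225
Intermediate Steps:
y = 3 (y = √9 = 3)
v(J, b) = 2*J
K(L, l) = 160 + L (K(L, l) = L + 160 = 160 + L)
K(m(-3*(y + v(-4, 5))), 1000) - 1*(-2292050) = (160 - 3*(3 + 2*(-4))) - 1*(-2292050) = (160 - 3*(3 - 8)) + 2292050 = (160 - 3*(-5)) + 2292050 = (160 + 15) + 2292050 = 175 + 2292050 = 2292225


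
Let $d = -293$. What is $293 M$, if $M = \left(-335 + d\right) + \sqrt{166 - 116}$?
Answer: $-184004 + 1465 \sqrt{2} \approx -1.8193 \cdot 10^{5}$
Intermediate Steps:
$M = -628 + 5 \sqrt{2}$ ($M = \left(-335 - 293\right) + \sqrt{166 - 116} = -628 + \sqrt{50} = -628 + 5 \sqrt{2} \approx -620.93$)
$293 M = 293 \left(-628 + 5 \sqrt{2}\right) = -184004 + 1465 \sqrt{2}$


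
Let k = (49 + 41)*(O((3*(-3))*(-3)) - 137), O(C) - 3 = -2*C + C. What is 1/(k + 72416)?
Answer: 1/57926 ≈ 1.7263e-5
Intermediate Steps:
O(C) = 3 - C (O(C) = 3 + (-2*C + C) = 3 - C)
k = -14490 (k = (49 + 41)*((3 - 3*(-3)*(-3)) - 137) = 90*((3 - (-9)*(-3)) - 137) = 90*((3 - 1*27) - 137) = 90*((3 - 27) - 137) = 90*(-24 - 137) = 90*(-161) = -14490)
1/(k + 72416) = 1/(-14490 + 72416) = 1/57926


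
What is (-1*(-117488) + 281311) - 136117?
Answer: 262682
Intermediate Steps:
(-1*(-117488) + 281311) - 136117 = (117488 + 281311) - 136117 = 398799 - 136117 = 262682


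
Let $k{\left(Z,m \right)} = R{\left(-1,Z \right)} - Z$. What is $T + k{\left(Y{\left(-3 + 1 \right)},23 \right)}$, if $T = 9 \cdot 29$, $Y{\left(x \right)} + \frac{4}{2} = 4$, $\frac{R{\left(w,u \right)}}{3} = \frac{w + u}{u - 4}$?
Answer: $\frac{515}{2} \approx 257.5$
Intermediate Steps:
$R{\left(w,u \right)} = \frac{3 \left(u + w\right)}{-4 + u}$ ($R{\left(w,u \right)} = 3 \frac{w + u}{u - 4} = 3 \frac{u + w}{-4 + u} = \frac{3 \left(u + w\right)}{-4 + u}$)
$Y{\left(x \right)} = 2$ ($Y{\left(x \right)} = -2 + 4 = 2$)
$k{\left(Z,m \right)} = - Z + \frac{3 \left(-1 + Z\right)}{-4 + Z}$ ($k{\left(Z,m \right)} = \frac{3 \left(Z - 1\right)}{-4 + Z} - Z = \frac{3 \left(-1 + Z\right)}{-4 + Z} - Z = - Z + \frac{3 \left(-1 + Z\right)}{-4 + Z}$)
$T = 261$
$T + k{\left(Y{\left(-3 + 1 \right)},23 \right)} = 261 + \frac{-3 - 2^{2} + 7 \cdot 2}{-4 + 2} = 261 + \frac{-3 - 4 + 14}{-2} = 261 - \frac{-3 - 4 + 14}{2} = 261 - \frac{7}{2} = \frac{515}{2}$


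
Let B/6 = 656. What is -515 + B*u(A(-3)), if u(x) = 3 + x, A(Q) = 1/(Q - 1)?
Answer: 10309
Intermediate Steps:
A(Q) = 1/(-1 + Q)
B = 3936 (B = 6*656 = 3936)
-515 + B*u(A(-3)) = -515 + 3936*(3 + 1/(-1 - 3)) = -515 + 3936*(3 + 1/(-4)) = -515 + 3936*(3 - ¼) = -515 + 3936*(11/4) = -515 + 10824 = 10309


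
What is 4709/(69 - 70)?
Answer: -4709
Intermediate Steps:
4709/(69 - 70) = 4709/(-1) = -1*4709 = -4709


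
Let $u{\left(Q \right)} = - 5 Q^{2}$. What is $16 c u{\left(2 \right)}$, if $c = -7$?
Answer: $2240$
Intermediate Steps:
$16 c u{\left(2 \right)} = 16 \left(-7\right) \left(- 5 \cdot 2^{2}\right) = - 112 \left(\left(-5\right) 4\right) = \left(-112\right) \left(-20\right) = 2240$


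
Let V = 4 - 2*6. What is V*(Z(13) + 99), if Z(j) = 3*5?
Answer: -912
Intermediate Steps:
Z(j) = 15
V = -8 (V = 4 - 12 = -8)
V*(Z(13) + 99) = -8*(15 + 99) = -8*114 = -912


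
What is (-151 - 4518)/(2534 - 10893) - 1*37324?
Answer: -311986647/8359 ≈ -37323.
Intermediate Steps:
(-151 - 4518)/(2534 - 10893) - 1*37324 = -4669/(-8359) - 37324 = -4669*(-1/8359) - 37324 = 4669/8359 - 37324 = -311986647/8359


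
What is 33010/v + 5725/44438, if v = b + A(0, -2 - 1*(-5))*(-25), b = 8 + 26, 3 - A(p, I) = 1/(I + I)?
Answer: -517654415/577694 ≈ -896.07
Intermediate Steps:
A(p, I) = 3 - 1/(2*I) (A(p, I) = 3 - 1/(I + I) = 3 - 1/(2*I))
b = 34
v = -221/6 (v = 34 + (3 - 1/(2*(-2 - 1*(-5))))*(-25) = 34 + (3 - 1/(2*(-2 + 5)))*(-25) = 34 + (3 - 1/2/3)*(-25) = 34 + (3 - 1/2*1/3)*(-25) = 34 + (3 - 1/6)*(-25) = 34 + (17/6)*(-25) = 34 - 425/6 = -221/6 ≈ -36.833)
33010/v + 5725/44438 = 33010/(-221/6) + 5725/44438 = 33010*(-6/221) + 5725*(1/44438) = -198060/221 + 5725/44438 = -517654415/577694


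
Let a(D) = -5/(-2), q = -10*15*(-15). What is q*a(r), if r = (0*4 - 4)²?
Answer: 5625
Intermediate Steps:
q = 2250 (q = -150*(-15) = 2250)
r = 16 (r = (0 - 4)² = (-4)² = 16)
a(D) = 5/2 (a(D) = -5*(-½) = 5/2)
q*a(r) = 2250*(5/2) = 5625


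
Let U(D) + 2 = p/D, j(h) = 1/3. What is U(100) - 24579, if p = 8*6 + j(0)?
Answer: -1474831/60 ≈ -24581.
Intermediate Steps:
j(h) = ⅓
p = 145/3 (p = 8*6 + ⅓ = 48 + ⅓ = 145/3 ≈ 48.333)
U(D) = -2 + 145/(3*D)
U(100) - 24579 = (-2 + (145/3)/100) - 24579 = (-2 + (145/3)*(1/100)) - 24579 = (-2 + 29/60) - 24579 = -91/60 - 24579 = -1474831/60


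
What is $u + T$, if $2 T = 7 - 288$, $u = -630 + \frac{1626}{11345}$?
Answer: $- \frac{17479393}{22690} \approx -770.36$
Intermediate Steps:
$u = - \frac{7145724}{11345}$ ($u = -630 + 1626 \cdot \frac{1}{11345} = -630 + \frac{1626}{11345} = - \frac{7145724}{11345} \approx -629.86$)
$T = - \frac{281}{2}$ ($T = \frac{7 - 288}{2} = \frac{1}{2} \left(-281\right) = - \frac{281}{2} \approx -140.5$)
$u + T = - \frac{7145724}{11345} - \frac{281}{2} = - \frac{17479393}{22690}$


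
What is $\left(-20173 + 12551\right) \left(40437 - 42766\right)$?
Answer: $17751638$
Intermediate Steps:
$\left(-20173 + 12551\right) \left(40437 - 42766\right) = \left(-7622\right) \left(-2329\right) = 17751638$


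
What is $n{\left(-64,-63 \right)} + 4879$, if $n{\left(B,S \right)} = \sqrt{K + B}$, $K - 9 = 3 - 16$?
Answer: $4879 + 2 i \sqrt{17} \approx 4879.0 + 8.2462 i$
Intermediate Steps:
$K = -4$ ($K = 9 + \left(3 - 16\right) = 9 - 13 = -4$)
$n{\left(B,S \right)} = \sqrt{-4 + B}$
$n{\left(-64,-63 \right)} + 4879 = \sqrt{-4 - 64} + 4879 = \sqrt{-68} + 4879 = 2 i \sqrt{17} + 4879 = 4879 + 2 i \sqrt{17}$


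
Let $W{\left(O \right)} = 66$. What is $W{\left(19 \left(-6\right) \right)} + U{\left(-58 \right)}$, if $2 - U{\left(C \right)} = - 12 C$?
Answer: $-628$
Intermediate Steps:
$U{\left(C \right)} = 2 + 12 C$ ($U{\left(C \right)} = 2 - - 12 C = 2 + 12 C$)
$W{\left(19 \left(-6\right) \right)} + U{\left(-58 \right)} = 66 + \left(2 + 12 \left(-58\right)\right) = 66 + \left(2 - 696\right) = 66 - 694 = -628$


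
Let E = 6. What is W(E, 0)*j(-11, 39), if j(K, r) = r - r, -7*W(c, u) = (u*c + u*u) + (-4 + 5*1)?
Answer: 0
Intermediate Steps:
W(c, u) = -⅐ - u²/7 - c*u/7 (W(c, u) = -((u*c + u*u) + (-4 + 5*1))/7 = -((c*u + u²) + (-4 + 5))/7 = -((u² + c*u) + 1)/7 = -(1 + u² + c*u)/7 = -⅐ - u²/7 - c*u/7)
j(K, r) = 0
W(E, 0)*j(-11, 39) = (-⅐ - ⅐*0² - ⅐*6*0)*0 = (-⅐ - ⅐*0 + 0)*0 = (-⅐ + 0 + 0)*0 = -⅐*0 = 0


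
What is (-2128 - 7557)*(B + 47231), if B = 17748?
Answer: -629321615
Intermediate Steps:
(-2128 - 7557)*(B + 47231) = (-2128 - 7557)*(17748 + 47231) = -9685*64979 = -629321615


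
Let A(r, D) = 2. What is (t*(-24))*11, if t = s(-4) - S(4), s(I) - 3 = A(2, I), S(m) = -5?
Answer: -2640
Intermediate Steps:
s(I) = 5 (s(I) = 3 + 2 = 5)
t = 10 (t = 5 - 1*(-5) = 5 + 5 = 10)
(t*(-24))*11 = (10*(-24))*11 = -240*11 = -2640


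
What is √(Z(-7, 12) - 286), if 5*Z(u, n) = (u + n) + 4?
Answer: 7*I*√145/5 ≈ 16.858*I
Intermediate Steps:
Z(u, n) = ⅘ + n/5 + u/5 (Z(u, n) = ((u + n) + 4)/5 = ((n + u) + 4)/5 = (4 + n + u)/5 = ⅘ + n/5 + u/5)
√(Z(-7, 12) - 286) = √((⅘ + (⅕)*12 + (⅕)*(-7)) - 286) = √((⅘ + 12/5 - 7/5) - 286) = √(9/5 - 286) = √(-1421/5) = 7*I*√145/5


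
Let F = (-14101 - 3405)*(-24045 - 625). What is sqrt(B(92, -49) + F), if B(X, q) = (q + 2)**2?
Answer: sqrt(431875229) ≈ 20782.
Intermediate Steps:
F = 431873020 (F = -17506*(-24670) = 431873020)
B(X, q) = (2 + q)**2
sqrt(B(92, -49) + F) = sqrt((2 - 49)**2 + 431873020) = sqrt((-47)**2 + 431873020) = sqrt(2209 + 431873020) = sqrt(431875229)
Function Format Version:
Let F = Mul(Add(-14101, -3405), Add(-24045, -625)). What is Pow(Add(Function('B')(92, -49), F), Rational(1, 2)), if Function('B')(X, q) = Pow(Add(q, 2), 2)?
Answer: Pow(431875229, Rational(1, 2)) ≈ 20782.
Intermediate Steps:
F = 431873020 (F = Mul(-17506, -24670) = 431873020)
Function('B')(X, q) = Pow(Add(2, q), 2)
Pow(Add(Function('B')(92, -49), F), Rational(1, 2)) = Pow(Add(Pow(Add(2, -49), 2), 431873020), Rational(1, 2)) = Pow(Add(Pow(-47, 2), 431873020), Rational(1, 2)) = Pow(Add(2209, 431873020), Rational(1, 2)) = Pow(431875229, Rational(1, 2))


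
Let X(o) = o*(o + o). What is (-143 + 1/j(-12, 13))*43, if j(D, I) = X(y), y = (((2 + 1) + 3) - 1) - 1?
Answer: -196725/32 ≈ -6147.7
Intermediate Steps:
y = 4 (y = ((3 + 3) - 1) - 1 = (6 - 1) - 1 = 5 - 1 = 4)
X(o) = 2*o**2 (X(o) = o*(2*o) = 2*o**2)
j(D, I) = 32 (j(D, I) = 2*4**2 = 2*16 = 32)
(-143 + 1/j(-12, 13))*43 = (-143 + 1/32)*43 = -4575/32*43 = -196725/32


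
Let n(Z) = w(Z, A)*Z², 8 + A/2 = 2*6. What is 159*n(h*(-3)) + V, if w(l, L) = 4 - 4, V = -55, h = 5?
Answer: -55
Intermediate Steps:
A = 8 (A = -16 + 2*(2*6) = -16 + 2*12 = -16 + 24 = 8)
w(l, L) = 0
n(Z) = 0 (n(Z) = 0*Z² = 0)
159*n(h*(-3)) + V = 159*0 - 55 = 0 - 55 = -55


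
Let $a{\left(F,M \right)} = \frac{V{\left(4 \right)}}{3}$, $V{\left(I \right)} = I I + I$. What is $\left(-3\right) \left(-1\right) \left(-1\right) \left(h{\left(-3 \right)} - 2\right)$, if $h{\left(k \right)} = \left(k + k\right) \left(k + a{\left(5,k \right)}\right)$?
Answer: $72$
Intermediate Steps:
$V{\left(I \right)} = I + I^{2}$ ($V{\left(I \right)} = I^{2} + I = I + I^{2}$)
$a{\left(F,M \right)} = \frac{20}{3}$ ($a{\left(F,M \right)} = \frac{4 \left(1 + 4\right)}{3} = 4 \cdot 5 \cdot \frac{1}{3} = 20 \cdot \frac{1}{3} = \frac{20}{3}$)
$h{\left(k \right)} = 2 k \left(\frac{20}{3} + k\right)$ ($h{\left(k \right)} = \left(k + k\right) \left(k + \frac{20}{3}\right) = 2 k \left(\frac{20}{3} + k\right)$)
$\left(-3\right) \left(-1\right) \left(-1\right) \left(h{\left(-3 \right)} - 2\right) = \left(-3\right) \left(-1\right) \left(-1\right) \left(\frac{2}{3} \left(-3\right) \left(20 + 3 \left(-3\right)\right) - 2\right) = 3 \left(-1\right) \left(\frac{2}{3} \left(-3\right) \left(20 - 9\right) - 2\right) = - 3 \left(\frac{2}{3} \left(-3\right) 11 - 2\right) = - 3 \left(-22 - 2\right) = \left(-3\right) \left(-24\right) = 72$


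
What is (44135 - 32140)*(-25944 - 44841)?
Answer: -849066075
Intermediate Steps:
(44135 - 32140)*(-25944 - 44841) = 11995*(-70785) = -849066075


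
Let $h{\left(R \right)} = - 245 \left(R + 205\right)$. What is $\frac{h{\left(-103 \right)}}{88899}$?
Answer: $- \frac{8330}{29633} \approx -0.28111$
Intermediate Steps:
$h{\left(R \right)} = -50225 - 245 R$ ($h{\left(R \right)} = - 245 \left(205 + R\right) = -50225 - 245 R$)
$\frac{h{\left(-103 \right)}}{88899} = \frac{-50225 - -25235}{88899} = \left(-50225 + 25235\right) \frac{1}{88899} = \left(-24990\right) \frac{1}{88899} = - \frac{8330}{29633}$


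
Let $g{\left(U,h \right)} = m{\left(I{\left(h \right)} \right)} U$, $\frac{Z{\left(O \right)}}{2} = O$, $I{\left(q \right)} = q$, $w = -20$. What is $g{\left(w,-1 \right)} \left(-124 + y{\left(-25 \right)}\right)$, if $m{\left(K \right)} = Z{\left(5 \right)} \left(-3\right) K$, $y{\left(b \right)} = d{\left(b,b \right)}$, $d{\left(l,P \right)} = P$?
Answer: $89400$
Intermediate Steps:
$y{\left(b \right)} = b$
$Z{\left(O \right)} = 2 O$
$m{\left(K \right)} = - 30 K$ ($m{\left(K \right)} = 2 \cdot 5 \left(-3\right) K = 10 \left(-3\right) K = - 30 K$)
$g{\left(U,h \right)} = - 30 U h$ ($g{\left(U,h \right)} = - 30 h U = - 30 U h$)
$g{\left(w,-1 \right)} \left(-124 + y{\left(-25 \right)}\right) = \left(-30\right) \left(-20\right) \left(-1\right) \left(-124 - 25\right) = \left(-600\right) \left(-149\right) = 89400$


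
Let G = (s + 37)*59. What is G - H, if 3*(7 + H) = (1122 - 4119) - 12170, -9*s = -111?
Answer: 23920/3 ≈ 7973.3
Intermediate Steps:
s = 37/3 (s = -⅑*(-111) = 37/3 ≈ 12.333)
H = -15188/3 (H = -7 + ((1122 - 4119) - 12170)/3 = -7 + (-2997 - 12170)/3 = -7 + (⅓)*(-15167) = -7 - 15167/3 = -15188/3 ≈ -5062.7)
G = 8732/3 (G = (37/3 + 37)*59 = (148/3)*59 = 8732/3 ≈ 2910.7)
G - H = 8732/3 - 1*(-15188/3) = 8732/3 + 15188/3 = 23920/3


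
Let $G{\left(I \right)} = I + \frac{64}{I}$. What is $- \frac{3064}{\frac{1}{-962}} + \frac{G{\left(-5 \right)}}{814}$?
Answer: $\frac{11996601671}{4070} \approx 2.9476 \cdot 10^{6}$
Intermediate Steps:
$- \frac{3064}{\frac{1}{-962}} + \frac{G{\left(-5 \right)}}{814} = - \frac{3064}{\frac{1}{-962}} + \frac{-5 + \frac{64}{-5}}{814} = - \frac{3064}{- \frac{1}{962}} + \left(-5 + 64 \left(- \frac{1}{5}\right)\right) \frac{1}{814} = \left(-3064\right) \left(-962\right) + \left(-5 - \frac{64}{5}\right) \frac{1}{814} = 2947568 - \frac{89}{4070} = \frac{11996601671}{4070}$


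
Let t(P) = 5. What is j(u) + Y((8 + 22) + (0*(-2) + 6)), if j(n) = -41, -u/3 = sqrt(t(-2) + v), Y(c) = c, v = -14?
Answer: -5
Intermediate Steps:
u = -9*I (u = -3*sqrt(5 - 14) = -9*I ≈ -9.0*I)
j(u) + Y((8 + 22) + (0*(-2) + 6)) = -41 + ((8 + 22) + (0*(-2) + 6)) = -41 + (30 + (0 + 6)) = -41 + (30 + 6) = -41 + 36 = -5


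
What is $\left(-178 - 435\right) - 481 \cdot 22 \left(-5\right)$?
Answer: $52297$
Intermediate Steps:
$\left(-178 - 435\right) - 481 \cdot 22 \left(-5\right) = -613 - -52910 = -613 + 52910 = 52297$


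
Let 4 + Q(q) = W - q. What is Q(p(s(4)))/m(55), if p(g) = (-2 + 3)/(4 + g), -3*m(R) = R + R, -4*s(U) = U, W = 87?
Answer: -124/55 ≈ -2.2545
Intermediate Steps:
s(U) = -U/4
m(R) = -2*R/3 (m(R) = -(R + R)/3 = -2*R/3)
p(g) = 1/(4 + g)
Q(q) = 83 - q (Q(q) = -4 + (87 - q) = 83 - q)
Q(p(s(4)))/m(55) = (83 - 1/(4 - 1/4*4))/((-2/3*55)) = (83 - 1/(4 - 1))/(-110/3) = (83 - 1/3)*(-3/110) = (248/3)*(-3/110) = -124/55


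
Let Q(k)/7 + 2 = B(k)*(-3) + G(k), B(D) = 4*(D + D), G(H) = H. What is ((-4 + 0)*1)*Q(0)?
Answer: 56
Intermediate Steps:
B(D) = 8*D (B(D) = 4*(2*D) = 8*D)
Q(k) = -14 - 161*k (Q(k) = -14 + 7*((8*k)*(-3) + k) = -14 + 7*(-24*k + k) = -14 + 7*(-23*k) = -14 - 161*k)
((-4 + 0)*1)*Q(0) = ((-4 + 0)*1)*(-14 - 161*0) = (-4*1)*(-14 + 0) = -4*(-14) = 56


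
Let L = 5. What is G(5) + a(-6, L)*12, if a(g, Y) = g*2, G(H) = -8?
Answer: -152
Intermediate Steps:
a(g, Y) = 2*g
G(5) + a(-6, L)*12 = -8 + (2*(-6))*12 = -8 - 12*12 = -8 - 144 = -152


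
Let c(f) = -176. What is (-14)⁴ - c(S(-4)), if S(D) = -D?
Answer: 38592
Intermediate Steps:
(-14)⁴ - c(S(-4)) = (-14)⁴ - 1*(-176) = 38416 + 176 = 38592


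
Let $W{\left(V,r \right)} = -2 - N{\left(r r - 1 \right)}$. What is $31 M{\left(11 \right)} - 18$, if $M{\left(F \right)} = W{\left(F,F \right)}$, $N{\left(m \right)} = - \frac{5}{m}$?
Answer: $- \frac{1889}{24} \approx -78.708$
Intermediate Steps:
$W{\left(V,r \right)} = -2 + \frac{5}{-1 + r^{2}}$ ($W{\left(V,r \right)} = -2 - - \frac{5}{r r - 1} = -2 - - \frac{5}{r^{2} - 1} = -2 - - \frac{5}{-1 + r^{2}} = -2 + \frac{5}{-1 + r^{2}}$)
$M{\left(F \right)} = \frac{7 - 2 F^{2}}{-1 + F^{2}}$
$31 M{\left(11 \right)} - 18 = 31 \frac{7 - 2 \cdot 11^{2}}{-1 + 11^{2}} - 18 = 31 \frac{7 - 242}{-1 + 121} + \left(-52 + 34\right) = 31 \frac{7 - 242}{120} - 18 = 31 \cdot \frac{1}{120} \left(-235\right) - 18 = 31 \left(- \frac{47}{24}\right) - 18 = - \frac{1457}{24} - 18 = - \frac{1889}{24}$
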